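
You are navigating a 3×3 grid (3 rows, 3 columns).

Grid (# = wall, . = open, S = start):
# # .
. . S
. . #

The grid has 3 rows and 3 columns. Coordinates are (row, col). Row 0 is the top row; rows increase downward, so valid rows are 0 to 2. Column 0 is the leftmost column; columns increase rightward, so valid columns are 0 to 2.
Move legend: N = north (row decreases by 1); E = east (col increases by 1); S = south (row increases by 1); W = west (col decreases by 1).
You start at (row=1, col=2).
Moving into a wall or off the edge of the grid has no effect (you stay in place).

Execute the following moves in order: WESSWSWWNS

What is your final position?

Start: (row=1, col=2)
  W (west): (row=1, col=2) -> (row=1, col=1)
  E (east): (row=1, col=1) -> (row=1, col=2)
  S (south): blocked, stay at (row=1, col=2)
  S (south): blocked, stay at (row=1, col=2)
  W (west): (row=1, col=2) -> (row=1, col=1)
  S (south): (row=1, col=1) -> (row=2, col=1)
  W (west): (row=2, col=1) -> (row=2, col=0)
  W (west): blocked, stay at (row=2, col=0)
  N (north): (row=2, col=0) -> (row=1, col=0)
  S (south): (row=1, col=0) -> (row=2, col=0)
Final: (row=2, col=0)

Answer: Final position: (row=2, col=0)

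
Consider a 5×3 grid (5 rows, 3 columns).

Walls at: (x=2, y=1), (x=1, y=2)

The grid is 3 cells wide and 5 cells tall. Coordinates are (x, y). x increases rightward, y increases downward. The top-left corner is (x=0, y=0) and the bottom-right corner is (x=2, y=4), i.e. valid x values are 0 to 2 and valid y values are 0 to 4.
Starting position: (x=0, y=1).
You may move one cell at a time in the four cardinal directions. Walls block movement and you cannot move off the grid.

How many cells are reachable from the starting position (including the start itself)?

BFS flood-fill from (x=0, y=1):
  Distance 0: (x=0, y=1)
  Distance 1: (x=0, y=0), (x=1, y=1), (x=0, y=2)
  Distance 2: (x=1, y=0), (x=0, y=3)
  Distance 3: (x=2, y=0), (x=1, y=3), (x=0, y=4)
  Distance 4: (x=2, y=3), (x=1, y=4)
  Distance 5: (x=2, y=2), (x=2, y=4)
Total reachable: 13 (grid has 13 open cells total)

Answer: Reachable cells: 13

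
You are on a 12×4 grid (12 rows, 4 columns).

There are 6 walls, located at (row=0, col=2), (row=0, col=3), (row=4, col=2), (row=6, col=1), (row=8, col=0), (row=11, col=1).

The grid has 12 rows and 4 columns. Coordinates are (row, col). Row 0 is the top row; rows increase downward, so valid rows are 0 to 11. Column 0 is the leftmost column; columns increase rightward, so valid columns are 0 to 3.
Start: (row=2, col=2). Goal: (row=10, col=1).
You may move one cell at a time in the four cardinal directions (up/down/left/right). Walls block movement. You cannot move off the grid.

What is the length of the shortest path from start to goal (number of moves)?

Answer: Shortest path length: 11

Derivation:
BFS from (row=2, col=2) until reaching (row=10, col=1):
  Distance 0: (row=2, col=2)
  Distance 1: (row=1, col=2), (row=2, col=1), (row=2, col=3), (row=3, col=2)
  Distance 2: (row=1, col=1), (row=1, col=3), (row=2, col=0), (row=3, col=1), (row=3, col=3)
  Distance 3: (row=0, col=1), (row=1, col=0), (row=3, col=0), (row=4, col=1), (row=4, col=3)
  Distance 4: (row=0, col=0), (row=4, col=0), (row=5, col=1), (row=5, col=3)
  Distance 5: (row=5, col=0), (row=5, col=2), (row=6, col=3)
  Distance 6: (row=6, col=0), (row=6, col=2), (row=7, col=3)
  Distance 7: (row=7, col=0), (row=7, col=2), (row=8, col=3)
  Distance 8: (row=7, col=1), (row=8, col=2), (row=9, col=3)
  Distance 9: (row=8, col=1), (row=9, col=2), (row=10, col=3)
  Distance 10: (row=9, col=1), (row=10, col=2), (row=11, col=3)
  Distance 11: (row=9, col=0), (row=10, col=1), (row=11, col=2)  <- goal reached here
One shortest path (11 moves): (row=2, col=2) -> (row=2, col=3) -> (row=3, col=3) -> (row=4, col=3) -> (row=5, col=3) -> (row=5, col=2) -> (row=6, col=2) -> (row=7, col=2) -> (row=7, col=1) -> (row=8, col=1) -> (row=9, col=1) -> (row=10, col=1)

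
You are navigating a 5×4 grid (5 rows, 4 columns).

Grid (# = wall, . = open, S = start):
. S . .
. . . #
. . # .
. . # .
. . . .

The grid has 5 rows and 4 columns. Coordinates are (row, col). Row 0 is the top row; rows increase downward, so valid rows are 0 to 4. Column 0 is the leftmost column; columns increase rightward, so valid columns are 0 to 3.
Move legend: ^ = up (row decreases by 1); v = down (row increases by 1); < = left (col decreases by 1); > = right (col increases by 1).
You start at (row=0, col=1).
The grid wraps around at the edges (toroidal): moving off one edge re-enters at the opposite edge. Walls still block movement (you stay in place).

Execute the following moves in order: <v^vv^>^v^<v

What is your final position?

Answer: Final position: (row=1, col=0)

Derivation:
Start: (row=0, col=1)
  < (left): (row=0, col=1) -> (row=0, col=0)
  v (down): (row=0, col=0) -> (row=1, col=0)
  ^ (up): (row=1, col=0) -> (row=0, col=0)
  v (down): (row=0, col=0) -> (row=1, col=0)
  v (down): (row=1, col=0) -> (row=2, col=0)
  ^ (up): (row=2, col=0) -> (row=1, col=0)
  > (right): (row=1, col=0) -> (row=1, col=1)
  ^ (up): (row=1, col=1) -> (row=0, col=1)
  v (down): (row=0, col=1) -> (row=1, col=1)
  ^ (up): (row=1, col=1) -> (row=0, col=1)
  < (left): (row=0, col=1) -> (row=0, col=0)
  v (down): (row=0, col=0) -> (row=1, col=0)
Final: (row=1, col=0)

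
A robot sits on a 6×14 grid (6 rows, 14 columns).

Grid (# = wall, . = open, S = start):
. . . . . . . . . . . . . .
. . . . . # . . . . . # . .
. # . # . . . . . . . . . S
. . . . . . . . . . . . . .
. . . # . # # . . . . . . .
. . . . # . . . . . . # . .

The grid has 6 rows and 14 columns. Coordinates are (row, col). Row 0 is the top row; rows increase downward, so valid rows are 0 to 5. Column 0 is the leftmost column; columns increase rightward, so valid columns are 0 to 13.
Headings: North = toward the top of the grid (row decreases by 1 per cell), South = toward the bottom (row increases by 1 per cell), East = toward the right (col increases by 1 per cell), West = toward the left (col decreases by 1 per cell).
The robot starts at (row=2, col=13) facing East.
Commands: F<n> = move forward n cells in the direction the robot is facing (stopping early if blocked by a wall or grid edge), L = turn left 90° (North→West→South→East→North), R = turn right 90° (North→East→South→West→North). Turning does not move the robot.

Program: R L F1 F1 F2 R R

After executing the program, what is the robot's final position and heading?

Start: (row=2, col=13), facing East
  R: turn right, now facing South
  L: turn left, now facing East
  F1: move forward 0/1 (blocked), now at (row=2, col=13)
  F1: move forward 0/1 (blocked), now at (row=2, col=13)
  F2: move forward 0/2 (blocked), now at (row=2, col=13)
  R: turn right, now facing South
  R: turn right, now facing West
Final: (row=2, col=13), facing West

Answer: Final position: (row=2, col=13), facing West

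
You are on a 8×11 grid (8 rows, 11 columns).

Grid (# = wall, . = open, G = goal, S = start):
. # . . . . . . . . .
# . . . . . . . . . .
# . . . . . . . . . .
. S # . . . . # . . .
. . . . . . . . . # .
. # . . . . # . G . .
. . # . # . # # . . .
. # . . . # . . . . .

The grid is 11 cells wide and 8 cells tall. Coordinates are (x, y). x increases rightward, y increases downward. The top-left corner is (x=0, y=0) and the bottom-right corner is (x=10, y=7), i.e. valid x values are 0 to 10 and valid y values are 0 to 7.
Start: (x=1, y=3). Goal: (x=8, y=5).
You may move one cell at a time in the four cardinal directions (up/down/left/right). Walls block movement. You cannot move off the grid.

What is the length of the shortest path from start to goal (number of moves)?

BFS from (x=1, y=3) until reaching (x=8, y=5):
  Distance 0: (x=1, y=3)
  Distance 1: (x=1, y=2), (x=0, y=3), (x=1, y=4)
  Distance 2: (x=1, y=1), (x=2, y=2), (x=0, y=4), (x=2, y=4)
  Distance 3: (x=2, y=1), (x=3, y=2), (x=3, y=4), (x=0, y=5), (x=2, y=5)
  Distance 4: (x=2, y=0), (x=3, y=1), (x=4, y=2), (x=3, y=3), (x=4, y=4), (x=3, y=5), (x=0, y=6)
  Distance 5: (x=3, y=0), (x=4, y=1), (x=5, y=2), (x=4, y=3), (x=5, y=4), (x=4, y=5), (x=1, y=6), (x=3, y=6), (x=0, y=7)
  Distance 6: (x=4, y=0), (x=5, y=1), (x=6, y=2), (x=5, y=3), (x=6, y=4), (x=5, y=5), (x=3, y=7)
  Distance 7: (x=5, y=0), (x=6, y=1), (x=7, y=2), (x=6, y=3), (x=7, y=4), (x=5, y=6), (x=2, y=7), (x=4, y=7)
  Distance 8: (x=6, y=0), (x=7, y=1), (x=8, y=2), (x=8, y=4), (x=7, y=5)
  Distance 9: (x=7, y=0), (x=8, y=1), (x=9, y=2), (x=8, y=3), (x=8, y=5)  <- goal reached here
One shortest path (9 moves): (x=1, y=3) -> (x=1, y=4) -> (x=2, y=4) -> (x=3, y=4) -> (x=4, y=4) -> (x=5, y=4) -> (x=6, y=4) -> (x=7, y=4) -> (x=8, y=4) -> (x=8, y=5)

Answer: Shortest path length: 9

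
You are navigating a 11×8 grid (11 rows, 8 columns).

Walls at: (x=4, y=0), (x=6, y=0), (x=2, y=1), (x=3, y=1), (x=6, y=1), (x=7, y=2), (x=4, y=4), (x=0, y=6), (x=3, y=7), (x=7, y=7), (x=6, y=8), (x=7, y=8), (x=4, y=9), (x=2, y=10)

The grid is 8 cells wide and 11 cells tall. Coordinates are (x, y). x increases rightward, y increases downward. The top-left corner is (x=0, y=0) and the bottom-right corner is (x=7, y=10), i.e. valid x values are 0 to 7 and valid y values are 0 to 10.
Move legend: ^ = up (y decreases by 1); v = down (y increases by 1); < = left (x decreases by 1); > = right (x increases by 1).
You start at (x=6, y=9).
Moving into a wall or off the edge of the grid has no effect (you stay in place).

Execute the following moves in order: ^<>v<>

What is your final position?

Start: (x=6, y=9)
  ^ (up): blocked, stay at (x=6, y=9)
  < (left): (x=6, y=9) -> (x=5, y=9)
  > (right): (x=5, y=9) -> (x=6, y=9)
  v (down): (x=6, y=9) -> (x=6, y=10)
  < (left): (x=6, y=10) -> (x=5, y=10)
  > (right): (x=5, y=10) -> (x=6, y=10)
Final: (x=6, y=10)

Answer: Final position: (x=6, y=10)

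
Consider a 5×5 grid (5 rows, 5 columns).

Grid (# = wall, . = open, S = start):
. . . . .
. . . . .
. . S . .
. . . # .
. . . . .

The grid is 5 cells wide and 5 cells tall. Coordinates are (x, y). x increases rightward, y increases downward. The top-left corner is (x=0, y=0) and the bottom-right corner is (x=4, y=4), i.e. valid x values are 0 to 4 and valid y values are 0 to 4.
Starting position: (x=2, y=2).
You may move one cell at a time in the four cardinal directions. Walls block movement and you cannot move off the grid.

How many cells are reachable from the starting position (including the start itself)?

BFS flood-fill from (x=2, y=2):
  Distance 0: (x=2, y=2)
  Distance 1: (x=2, y=1), (x=1, y=2), (x=3, y=2), (x=2, y=3)
  Distance 2: (x=2, y=0), (x=1, y=1), (x=3, y=1), (x=0, y=2), (x=4, y=2), (x=1, y=3), (x=2, y=4)
  Distance 3: (x=1, y=0), (x=3, y=0), (x=0, y=1), (x=4, y=1), (x=0, y=3), (x=4, y=3), (x=1, y=4), (x=3, y=4)
  Distance 4: (x=0, y=0), (x=4, y=0), (x=0, y=4), (x=4, y=4)
Total reachable: 24 (grid has 24 open cells total)

Answer: Reachable cells: 24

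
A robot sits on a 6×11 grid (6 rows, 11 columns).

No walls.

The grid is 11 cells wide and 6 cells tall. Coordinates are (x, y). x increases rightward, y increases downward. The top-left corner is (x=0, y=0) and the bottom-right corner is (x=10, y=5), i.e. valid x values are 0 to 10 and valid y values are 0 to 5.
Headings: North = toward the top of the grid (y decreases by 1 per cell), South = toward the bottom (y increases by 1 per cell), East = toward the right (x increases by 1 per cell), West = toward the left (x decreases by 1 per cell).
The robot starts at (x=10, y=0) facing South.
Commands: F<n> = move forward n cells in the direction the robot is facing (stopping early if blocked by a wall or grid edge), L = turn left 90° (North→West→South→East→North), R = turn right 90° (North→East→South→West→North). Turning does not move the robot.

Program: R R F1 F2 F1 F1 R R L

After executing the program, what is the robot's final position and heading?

Start: (x=10, y=0), facing South
  R: turn right, now facing West
  R: turn right, now facing North
  F1: move forward 0/1 (blocked), now at (x=10, y=0)
  F2: move forward 0/2 (blocked), now at (x=10, y=0)
  F1: move forward 0/1 (blocked), now at (x=10, y=0)
  F1: move forward 0/1 (blocked), now at (x=10, y=0)
  R: turn right, now facing East
  R: turn right, now facing South
  L: turn left, now facing East
Final: (x=10, y=0), facing East

Answer: Final position: (x=10, y=0), facing East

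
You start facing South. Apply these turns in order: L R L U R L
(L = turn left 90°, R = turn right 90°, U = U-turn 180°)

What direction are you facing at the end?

Answer: Final heading: West

Derivation:
Start: South
  L (left (90° counter-clockwise)) -> East
  R (right (90° clockwise)) -> South
  L (left (90° counter-clockwise)) -> East
  U (U-turn (180°)) -> West
  R (right (90° clockwise)) -> North
  L (left (90° counter-clockwise)) -> West
Final: West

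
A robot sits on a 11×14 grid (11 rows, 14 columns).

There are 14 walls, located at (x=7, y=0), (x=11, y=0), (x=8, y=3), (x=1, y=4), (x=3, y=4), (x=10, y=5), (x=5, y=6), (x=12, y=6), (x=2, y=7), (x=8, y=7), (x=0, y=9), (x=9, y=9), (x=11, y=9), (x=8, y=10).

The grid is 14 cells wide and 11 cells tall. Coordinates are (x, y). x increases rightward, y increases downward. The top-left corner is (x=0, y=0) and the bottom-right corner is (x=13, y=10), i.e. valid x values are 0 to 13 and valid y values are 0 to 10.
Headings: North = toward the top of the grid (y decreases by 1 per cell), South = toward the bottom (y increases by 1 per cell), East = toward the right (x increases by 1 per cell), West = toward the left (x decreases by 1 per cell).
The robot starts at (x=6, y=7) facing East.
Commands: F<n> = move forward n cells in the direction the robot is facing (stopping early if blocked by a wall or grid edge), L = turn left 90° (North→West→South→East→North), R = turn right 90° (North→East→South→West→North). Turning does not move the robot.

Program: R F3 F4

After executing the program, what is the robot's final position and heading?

Start: (x=6, y=7), facing East
  R: turn right, now facing South
  F3: move forward 3, now at (x=6, y=10)
  F4: move forward 0/4 (blocked), now at (x=6, y=10)
Final: (x=6, y=10), facing South

Answer: Final position: (x=6, y=10), facing South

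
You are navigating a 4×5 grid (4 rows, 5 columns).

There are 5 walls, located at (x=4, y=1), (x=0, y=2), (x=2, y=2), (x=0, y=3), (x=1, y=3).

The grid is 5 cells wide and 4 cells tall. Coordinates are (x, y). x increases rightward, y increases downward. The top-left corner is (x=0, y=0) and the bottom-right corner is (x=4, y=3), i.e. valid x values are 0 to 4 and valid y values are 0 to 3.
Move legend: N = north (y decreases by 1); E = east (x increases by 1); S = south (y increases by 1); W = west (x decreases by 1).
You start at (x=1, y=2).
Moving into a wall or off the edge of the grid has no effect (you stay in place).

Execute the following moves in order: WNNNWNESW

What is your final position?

Answer: Final position: (x=0, y=1)

Derivation:
Start: (x=1, y=2)
  W (west): blocked, stay at (x=1, y=2)
  N (north): (x=1, y=2) -> (x=1, y=1)
  N (north): (x=1, y=1) -> (x=1, y=0)
  N (north): blocked, stay at (x=1, y=0)
  W (west): (x=1, y=0) -> (x=0, y=0)
  N (north): blocked, stay at (x=0, y=0)
  E (east): (x=0, y=0) -> (x=1, y=0)
  S (south): (x=1, y=0) -> (x=1, y=1)
  W (west): (x=1, y=1) -> (x=0, y=1)
Final: (x=0, y=1)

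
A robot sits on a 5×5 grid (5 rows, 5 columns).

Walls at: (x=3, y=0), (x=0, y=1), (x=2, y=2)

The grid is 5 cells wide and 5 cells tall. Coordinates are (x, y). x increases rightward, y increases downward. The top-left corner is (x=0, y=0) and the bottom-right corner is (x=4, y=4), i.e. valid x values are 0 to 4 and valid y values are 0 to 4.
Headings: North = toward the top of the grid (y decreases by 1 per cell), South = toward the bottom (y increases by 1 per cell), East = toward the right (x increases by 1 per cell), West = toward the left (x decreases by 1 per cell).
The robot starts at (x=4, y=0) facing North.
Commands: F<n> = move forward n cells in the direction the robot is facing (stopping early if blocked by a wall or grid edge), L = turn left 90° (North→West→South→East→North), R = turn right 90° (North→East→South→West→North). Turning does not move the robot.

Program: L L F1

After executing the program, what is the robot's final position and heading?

Start: (x=4, y=0), facing North
  L: turn left, now facing West
  L: turn left, now facing South
  F1: move forward 1, now at (x=4, y=1)
Final: (x=4, y=1), facing South

Answer: Final position: (x=4, y=1), facing South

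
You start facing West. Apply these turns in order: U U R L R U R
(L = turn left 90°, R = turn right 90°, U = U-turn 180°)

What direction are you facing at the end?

Start: West
  U (U-turn (180°)) -> East
  U (U-turn (180°)) -> West
  R (right (90° clockwise)) -> North
  L (left (90° counter-clockwise)) -> West
  R (right (90° clockwise)) -> North
  U (U-turn (180°)) -> South
  R (right (90° clockwise)) -> West
Final: West

Answer: Final heading: West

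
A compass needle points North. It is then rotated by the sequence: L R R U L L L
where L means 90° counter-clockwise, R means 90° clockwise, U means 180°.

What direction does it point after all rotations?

Answer: Final heading: North

Derivation:
Start: North
  L (left (90° counter-clockwise)) -> West
  R (right (90° clockwise)) -> North
  R (right (90° clockwise)) -> East
  U (U-turn (180°)) -> West
  L (left (90° counter-clockwise)) -> South
  L (left (90° counter-clockwise)) -> East
  L (left (90° counter-clockwise)) -> North
Final: North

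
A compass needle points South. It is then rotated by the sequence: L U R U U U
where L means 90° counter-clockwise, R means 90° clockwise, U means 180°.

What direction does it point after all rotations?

Answer: Final heading: South

Derivation:
Start: South
  L (left (90° counter-clockwise)) -> East
  U (U-turn (180°)) -> West
  R (right (90° clockwise)) -> North
  U (U-turn (180°)) -> South
  U (U-turn (180°)) -> North
  U (U-turn (180°)) -> South
Final: South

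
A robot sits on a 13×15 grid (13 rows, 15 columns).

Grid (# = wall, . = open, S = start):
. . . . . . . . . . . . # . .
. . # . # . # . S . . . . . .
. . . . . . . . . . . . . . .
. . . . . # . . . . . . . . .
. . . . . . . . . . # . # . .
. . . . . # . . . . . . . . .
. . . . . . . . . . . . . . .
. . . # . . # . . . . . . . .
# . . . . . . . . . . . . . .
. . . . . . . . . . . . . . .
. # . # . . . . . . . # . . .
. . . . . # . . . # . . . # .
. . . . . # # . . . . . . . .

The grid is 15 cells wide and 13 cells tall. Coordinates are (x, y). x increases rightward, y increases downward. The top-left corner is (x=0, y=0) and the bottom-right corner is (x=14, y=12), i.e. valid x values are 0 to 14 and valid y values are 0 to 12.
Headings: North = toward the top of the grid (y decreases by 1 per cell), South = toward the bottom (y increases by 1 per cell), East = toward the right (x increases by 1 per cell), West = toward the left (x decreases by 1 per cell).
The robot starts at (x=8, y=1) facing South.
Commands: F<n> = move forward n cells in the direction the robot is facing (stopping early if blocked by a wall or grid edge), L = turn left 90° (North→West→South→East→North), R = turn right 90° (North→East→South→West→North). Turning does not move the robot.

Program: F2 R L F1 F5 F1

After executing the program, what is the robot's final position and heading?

Start: (x=8, y=1), facing South
  F2: move forward 2, now at (x=8, y=3)
  R: turn right, now facing West
  L: turn left, now facing South
  F1: move forward 1, now at (x=8, y=4)
  F5: move forward 5, now at (x=8, y=9)
  F1: move forward 1, now at (x=8, y=10)
Final: (x=8, y=10), facing South

Answer: Final position: (x=8, y=10), facing South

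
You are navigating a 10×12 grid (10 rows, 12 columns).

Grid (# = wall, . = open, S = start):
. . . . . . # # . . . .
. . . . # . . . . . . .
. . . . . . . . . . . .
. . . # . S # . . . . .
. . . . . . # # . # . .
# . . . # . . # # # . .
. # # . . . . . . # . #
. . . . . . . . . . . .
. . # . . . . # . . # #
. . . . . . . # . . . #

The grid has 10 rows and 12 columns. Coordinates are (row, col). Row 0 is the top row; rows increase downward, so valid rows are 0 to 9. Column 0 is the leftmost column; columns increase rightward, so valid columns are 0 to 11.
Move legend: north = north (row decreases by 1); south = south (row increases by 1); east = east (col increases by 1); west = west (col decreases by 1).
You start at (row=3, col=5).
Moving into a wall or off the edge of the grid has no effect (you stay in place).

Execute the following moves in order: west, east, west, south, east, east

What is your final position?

Answer: Final position: (row=4, col=5)

Derivation:
Start: (row=3, col=5)
  west (west): (row=3, col=5) -> (row=3, col=4)
  east (east): (row=3, col=4) -> (row=3, col=5)
  west (west): (row=3, col=5) -> (row=3, col=4)
  south (south): (row=3, col=4) -> (row=4, col=4)
  east (east): (row=4, col=4) -> (row=4, col=5)
  east (east): blocked, stay at (row=4, col=5)
Final: (row=4, col=5)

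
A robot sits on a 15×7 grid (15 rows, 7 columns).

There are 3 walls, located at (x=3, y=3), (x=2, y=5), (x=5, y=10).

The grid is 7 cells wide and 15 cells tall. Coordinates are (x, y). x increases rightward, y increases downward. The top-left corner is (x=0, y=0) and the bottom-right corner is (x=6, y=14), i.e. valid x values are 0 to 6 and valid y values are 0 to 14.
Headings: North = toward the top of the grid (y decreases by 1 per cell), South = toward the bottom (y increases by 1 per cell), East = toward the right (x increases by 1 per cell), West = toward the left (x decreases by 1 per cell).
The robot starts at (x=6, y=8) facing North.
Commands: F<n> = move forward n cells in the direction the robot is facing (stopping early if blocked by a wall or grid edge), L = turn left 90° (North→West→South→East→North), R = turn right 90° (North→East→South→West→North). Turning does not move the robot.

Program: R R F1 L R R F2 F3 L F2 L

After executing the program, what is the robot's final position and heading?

Start: (x=6, y=8), facing North
  R: turn right, now facing East
  R: turn right, now facing South
  F1: move forward 1, now at (x=6, y=9)
  L: turn left, now facing East
  R: turn right, now facing South
  R: turn right, now facing West
  F2: move forward 2, now at (x=4, y=9)
  F3: move forward 3, now at (x=1, y=9)
  L: turn left, now facing South
  F2: move forward 2, now at (x=1, y=11)
  L: turn left, now facing East
Final: (x=1, y=11), facing East

Answer: Final position: (x=1, y=11), facing East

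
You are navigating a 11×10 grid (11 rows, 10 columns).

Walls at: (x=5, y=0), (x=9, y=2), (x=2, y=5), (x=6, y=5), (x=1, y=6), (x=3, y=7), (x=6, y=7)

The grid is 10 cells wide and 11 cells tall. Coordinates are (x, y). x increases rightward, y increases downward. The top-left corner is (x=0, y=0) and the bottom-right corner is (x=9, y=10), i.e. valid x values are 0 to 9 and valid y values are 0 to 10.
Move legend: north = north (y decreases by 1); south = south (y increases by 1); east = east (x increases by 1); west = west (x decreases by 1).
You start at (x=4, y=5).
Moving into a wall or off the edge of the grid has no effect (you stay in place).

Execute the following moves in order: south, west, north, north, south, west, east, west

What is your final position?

Start: (x=4, y=5)
  south (south): (x=4, y=5) -> (x=4, y=6)
  west (west): (x=4, y=6) -> (x=3, y=6)
  north (north): (x=3, y=6) -> (x=3, y=5)
  north (north): (x=3, y=5) -> (x=3, y=4)
  south (south): (x=3, y=4) -> (x=3, y=5)
  west (west): blocked, stay at (x=3, y=5)
  east (east): (x=3, y=5) -> (x=4, y=5)
  west (west): (x=4, y=5) -> (x=3, y=5)
Final: (x=3, y=5)

Answer: Final position: (x=3, y=5)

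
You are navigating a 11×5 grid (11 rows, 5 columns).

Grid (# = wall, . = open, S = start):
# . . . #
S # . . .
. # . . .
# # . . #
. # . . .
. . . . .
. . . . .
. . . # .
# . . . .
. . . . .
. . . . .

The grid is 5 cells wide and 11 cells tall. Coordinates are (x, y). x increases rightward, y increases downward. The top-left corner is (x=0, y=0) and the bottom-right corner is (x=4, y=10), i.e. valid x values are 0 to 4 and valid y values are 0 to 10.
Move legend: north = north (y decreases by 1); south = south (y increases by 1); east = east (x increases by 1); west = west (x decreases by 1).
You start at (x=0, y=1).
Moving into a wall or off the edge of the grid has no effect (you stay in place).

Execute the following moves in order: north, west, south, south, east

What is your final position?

Start: (x=0, y=1)
  north (north): blocked, stay at (x=0, y=1)
  west (west): blocked, stay at (x=0, y=1)
  south (south): (x=0, y=1) -> (x=0, y=2)
  south (south): blocked, stay at (x=0, y=2)
  east (east): blocked, stay at (x=0, y=2)
Final: (x=0, y=2)

Answer: Final position: (x=0, y=2)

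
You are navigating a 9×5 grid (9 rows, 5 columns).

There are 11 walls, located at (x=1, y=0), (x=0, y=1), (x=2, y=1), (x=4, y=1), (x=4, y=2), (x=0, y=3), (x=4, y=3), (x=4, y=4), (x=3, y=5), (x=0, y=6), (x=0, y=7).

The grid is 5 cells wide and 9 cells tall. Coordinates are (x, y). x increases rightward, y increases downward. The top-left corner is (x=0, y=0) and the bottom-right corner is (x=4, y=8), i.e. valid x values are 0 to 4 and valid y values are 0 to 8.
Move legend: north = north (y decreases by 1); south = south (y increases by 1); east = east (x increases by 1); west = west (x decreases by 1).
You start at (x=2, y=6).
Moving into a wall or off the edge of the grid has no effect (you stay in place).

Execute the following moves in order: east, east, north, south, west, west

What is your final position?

Answer: Final position: (x=2, y=6)

Derivation:
Start: (x=2, y=6)
  east (east): (x=2, y=6) -> (x=3, y=6)
  east (east): (x=3, y=6) -> (x=4, y=6)
  north (north): (x=4, y=6) -> (x=4, y=5)
  south (south): (x=4, y=5) -> (x=4, y=6)
  west (west): (x=4, y=6) -> (x=3, y=6)
  west (west): (x=3, y=6) -> (x=2, y=6)
Final: (x=2, y=6)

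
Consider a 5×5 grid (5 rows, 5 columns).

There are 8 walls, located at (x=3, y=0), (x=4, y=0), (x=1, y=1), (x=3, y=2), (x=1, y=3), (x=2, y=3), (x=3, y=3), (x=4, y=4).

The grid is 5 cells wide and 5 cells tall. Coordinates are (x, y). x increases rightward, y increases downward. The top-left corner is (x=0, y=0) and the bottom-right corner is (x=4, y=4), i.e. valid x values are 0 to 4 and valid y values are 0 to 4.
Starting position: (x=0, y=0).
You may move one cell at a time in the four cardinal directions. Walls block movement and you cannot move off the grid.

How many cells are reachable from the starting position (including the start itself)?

BFS flood-fill from (x=0, y=0):
  Distance 0: (x=0, y=0)
  Distance 1: (x=1, y=0), (x=0, y=1)
  Distance 2: (x=2, y=0), (x=0, y=2)
  Distance 3: (x=2, y=1), (x=1, y=2), (x=0, y=3)
  Distance 4: (x=3, y=1), (x=2, y=2), (x=0, y=4)
  Distance 5: (x=4, y=1), (x=1, y=4)
  Distance 6: (x=4, y=2), (x=2, y=4)
  Distance 7: (x=4, y=3), (x=3, y=4)
Total reachable: 17 (grid has 17 open cells total)

Answer: Reachable cells: 17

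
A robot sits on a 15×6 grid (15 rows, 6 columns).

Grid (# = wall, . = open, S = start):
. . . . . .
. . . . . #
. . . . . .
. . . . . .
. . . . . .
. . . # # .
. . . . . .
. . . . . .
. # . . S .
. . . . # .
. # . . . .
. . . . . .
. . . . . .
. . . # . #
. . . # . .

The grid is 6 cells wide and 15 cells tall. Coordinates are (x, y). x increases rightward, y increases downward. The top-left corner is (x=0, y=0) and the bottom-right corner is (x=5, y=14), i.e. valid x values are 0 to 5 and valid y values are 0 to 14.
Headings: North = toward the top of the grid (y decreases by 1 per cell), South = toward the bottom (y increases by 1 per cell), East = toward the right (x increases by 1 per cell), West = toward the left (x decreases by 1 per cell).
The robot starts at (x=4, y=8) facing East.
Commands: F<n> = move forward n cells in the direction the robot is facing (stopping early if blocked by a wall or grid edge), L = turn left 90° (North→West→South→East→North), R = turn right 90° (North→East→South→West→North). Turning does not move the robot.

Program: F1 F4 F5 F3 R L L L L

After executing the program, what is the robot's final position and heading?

Answer: Final position: (x=5, y=8), facing South

Derivation:
Start: (x=4, y=8), facing East
  F1: move forward 1, now at (x=5, y=8)
  F4: move forward 0/4 (blocked), now at (x=5, y=8)
  F5: move forward 0/5 (blocked), now at (x=5, y=8)
  F3: move forward 0/3 (blocked), now at (x=5, y=8)
  R: turn right, now facing South
  L: turn left, now facing East
  L: turn left, now facing North
  L: turn left, now facing West
  L: turn left, now facing South
Final: (x=5, y=8), facing South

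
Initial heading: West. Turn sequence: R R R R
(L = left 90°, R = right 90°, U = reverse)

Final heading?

Start: West
  R (right (90° clockwise)) -> North
  R (right (90° clockwise)) -> East
  R (right (90° clockwise)) -> South
  R (right (90° clockwise)) -> West
Final: West

Answer: Final heading: West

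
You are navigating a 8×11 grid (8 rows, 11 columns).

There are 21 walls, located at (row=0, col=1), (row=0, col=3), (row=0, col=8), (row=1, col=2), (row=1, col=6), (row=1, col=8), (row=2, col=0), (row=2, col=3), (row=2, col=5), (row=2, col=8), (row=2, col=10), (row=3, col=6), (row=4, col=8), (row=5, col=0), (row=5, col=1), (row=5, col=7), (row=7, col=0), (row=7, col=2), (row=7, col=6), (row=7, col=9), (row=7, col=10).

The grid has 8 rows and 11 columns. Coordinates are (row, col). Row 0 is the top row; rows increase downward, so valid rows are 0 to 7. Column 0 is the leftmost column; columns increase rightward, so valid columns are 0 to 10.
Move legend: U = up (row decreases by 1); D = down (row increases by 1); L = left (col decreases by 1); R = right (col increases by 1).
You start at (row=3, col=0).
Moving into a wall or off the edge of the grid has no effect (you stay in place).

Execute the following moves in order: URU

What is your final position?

Answer: Final position: (row=2, col=1)

Derivation:
Start: (row=3, col=0)
  U (up): blocked, stay at (row=3, col=0)
  R (right): (row=3, col=0) -> (row=3, col=1)
  U (up): (row=3, col=1) -> (row=2, col=1)
Final: (row=2, col=1)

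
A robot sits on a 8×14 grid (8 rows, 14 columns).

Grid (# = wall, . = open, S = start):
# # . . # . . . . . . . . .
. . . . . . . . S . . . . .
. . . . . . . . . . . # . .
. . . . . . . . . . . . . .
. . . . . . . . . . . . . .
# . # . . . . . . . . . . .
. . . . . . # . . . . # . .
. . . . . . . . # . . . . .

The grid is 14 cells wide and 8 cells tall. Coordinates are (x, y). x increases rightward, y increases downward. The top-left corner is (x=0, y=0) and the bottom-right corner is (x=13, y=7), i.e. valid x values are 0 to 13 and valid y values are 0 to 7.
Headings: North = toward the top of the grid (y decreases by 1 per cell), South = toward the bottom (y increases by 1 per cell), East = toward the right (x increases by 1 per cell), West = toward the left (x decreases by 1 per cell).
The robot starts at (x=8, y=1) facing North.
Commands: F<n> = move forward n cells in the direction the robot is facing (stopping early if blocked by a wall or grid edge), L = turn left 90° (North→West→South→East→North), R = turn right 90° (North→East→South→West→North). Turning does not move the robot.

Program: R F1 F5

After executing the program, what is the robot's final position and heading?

Answer: Final position: (x=13, y=1), facing East

Derivation:
Start: (x=8, y=1), facing North
  R: turn right, now facing East
  F1: move forward 1, now at (x=9, y=1)
  F5: move forward 4/5 (blocked), now at (x=13, y=1)
Final: (x=13, y=1), facing East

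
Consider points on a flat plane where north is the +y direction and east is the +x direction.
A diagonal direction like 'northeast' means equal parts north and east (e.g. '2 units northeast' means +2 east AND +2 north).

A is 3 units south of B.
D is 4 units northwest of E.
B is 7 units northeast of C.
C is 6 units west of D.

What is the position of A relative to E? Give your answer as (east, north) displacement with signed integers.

Answer: A is at (east=-3, north=8) relative to E.

Derivation:
Place E at the origin (east=0, north=0).
  D is 4 units northwest of E: delta (east=-4, north=+4); D at (east=-4, north=4).
  C is 6 units west of D: delta (east=-6, north=+0); C at (east=-10, north=4).
  B is 7 units northeast of C: delta (east=+7, north=+7); B at (east=-3, north=11).
  A is 3 units south of B: delta (east=+0, north=-3); A at (east=-3, north=8).
Therefore A relative to E: (east=-3, north=8).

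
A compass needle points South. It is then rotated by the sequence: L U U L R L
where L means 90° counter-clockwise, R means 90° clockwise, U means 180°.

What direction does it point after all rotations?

Start: South
  L (left (90° counter-clockwise)) -> East
  U (U-turn (180°)) -> West
  U (U-turn (180°)) -> East
  L (left (90° counter-clockwise)) -> North
  R (right (90° clockwise)) -> East
  L (left (90° counter-clockwise)) -> North
Final: North

Answer: Final heading: North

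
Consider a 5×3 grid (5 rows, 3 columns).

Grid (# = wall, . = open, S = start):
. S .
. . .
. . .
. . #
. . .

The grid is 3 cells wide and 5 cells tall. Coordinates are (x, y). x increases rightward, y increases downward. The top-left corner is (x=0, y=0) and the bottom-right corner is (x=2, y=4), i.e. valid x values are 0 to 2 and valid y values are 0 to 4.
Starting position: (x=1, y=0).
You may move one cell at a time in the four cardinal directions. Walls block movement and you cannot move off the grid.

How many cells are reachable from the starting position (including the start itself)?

BFS flood-fill from (x=1, y=0):
  Distance 0: (x=1, y=0)
  Distance 1: (x=0, y=0), (x=2, y=0), (x=1, y=1)
  Distance 2: (x=0, y=1), (x=2, y=1), (x=1, y=2)
  Distance 3: (x=0, y=2), (x=2, y=2), (x=1, y=3)
  Distance 4: (x=0, y=3), (x=1, y=4)
  Distance 5: (x=0, y=4), (x=2, y=4)
Total reachable: 14 (grid has 14 open cells total)

Answer: Reachable cells: 14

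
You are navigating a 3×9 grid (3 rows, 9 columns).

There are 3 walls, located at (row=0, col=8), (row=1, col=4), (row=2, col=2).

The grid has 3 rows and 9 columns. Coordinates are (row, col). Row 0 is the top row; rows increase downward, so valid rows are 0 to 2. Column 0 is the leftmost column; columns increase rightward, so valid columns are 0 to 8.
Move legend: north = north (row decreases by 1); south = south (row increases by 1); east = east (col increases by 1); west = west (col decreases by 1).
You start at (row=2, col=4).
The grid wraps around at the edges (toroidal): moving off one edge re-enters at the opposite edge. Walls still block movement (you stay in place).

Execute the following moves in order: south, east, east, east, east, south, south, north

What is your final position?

Start: (row=2, col=4)
  south (south): (row=2, col=4) -> (row=0, col=4)
  east (east): (row=0, col=4) -> (row=0, col=5)
  east (east): (row=0, col=5) -> (row=0, col=6)
  east (east): (row=0, col=6) -> (row=0, col=7)
  east (east): blocked, stay at (row=0, col=7)
  south (south): (row=0, col=7) -> (row=1, col=7)
  south (south): (row=1, col=7) -> (row=2, col=7)
  north (north): (row=2, col=7) -> (row=1, col=7)
Final: (row=1, col=7)

Answer: Final position: (row=1, col=7)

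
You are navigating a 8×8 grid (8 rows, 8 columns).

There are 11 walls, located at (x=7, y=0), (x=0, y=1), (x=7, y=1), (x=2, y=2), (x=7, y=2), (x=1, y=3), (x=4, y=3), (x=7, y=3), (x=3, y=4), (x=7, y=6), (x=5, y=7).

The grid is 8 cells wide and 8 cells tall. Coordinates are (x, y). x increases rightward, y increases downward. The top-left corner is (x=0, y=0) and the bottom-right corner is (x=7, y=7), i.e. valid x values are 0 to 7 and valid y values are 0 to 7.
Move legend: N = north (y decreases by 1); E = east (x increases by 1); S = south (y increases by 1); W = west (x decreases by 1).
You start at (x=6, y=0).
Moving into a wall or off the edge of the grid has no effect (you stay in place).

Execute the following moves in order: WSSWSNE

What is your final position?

Start: (x=6, y=0)
  W (west): (x=6, y=0) -> (x=5, y=0)
  S (south): (x=5, y=0) -> (x=5, y=1)
  S (south): (x=5, y=1) -> (x=5, y=2)
  W (west): (x=5, y=2) -> (x=4, y=2)
  S (south): blocked, stay at (x=4, y=2)
  N (north): (x=4, y=2) -> (x=4, y=1)
  E (east): (x=4, y=1) -> (x=5, y=1)
Final: (x=5, y=1)

Answer: Final position: (x=5, y=1)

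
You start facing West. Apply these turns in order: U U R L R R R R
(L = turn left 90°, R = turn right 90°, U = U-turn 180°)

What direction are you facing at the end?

Start: West
  U (U-turn (180°)) -> East
  U (U-turn (180°)) -> West
  R (right (90° clockwise)) -> North
  L (left (90° counter-clockwise)) -> West
  R (right (90° clockwise)) -> North
  R (right (90° clockwise)) -> East
  R (right (90° clockwise)) -> South
  R (right (90° clockwise)) -> West
Final: West

Answer: Final heading: West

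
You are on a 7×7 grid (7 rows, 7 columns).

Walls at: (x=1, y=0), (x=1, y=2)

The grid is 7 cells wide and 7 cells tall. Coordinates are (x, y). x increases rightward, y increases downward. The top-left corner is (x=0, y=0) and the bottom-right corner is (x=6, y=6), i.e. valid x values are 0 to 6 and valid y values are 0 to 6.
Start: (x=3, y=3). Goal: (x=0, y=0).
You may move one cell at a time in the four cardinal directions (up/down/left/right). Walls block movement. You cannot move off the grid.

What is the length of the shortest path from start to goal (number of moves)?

BFS from (x=3, y=3) until reaching (x=0, y=0):
  Distance 0: (x=3, y=3)
  Distance 1: (x=3, y=2), (x=2, y=3), (x=4, y=3), (x=3, y=4)
  Distance 2: (x=3, y=1), (x=2, y=2), (x=4, y=2), (x=1, y=3), (x=5, y=3), (x=2, y=4), (x=4, y=4), (x=3, y=5)
  Distance 3: (x=3, y=0), (x=2, y=1), (x=4, y=1), (x=5, y=2), (x=0, y=3), (x=6, y=3), (x=1, y=4), (x=5, y=4), (x=2, y=5), (x=4, y=5), (x=3, y=6)
  Distance 4: (x=2, y=0), (x=4, y=0), (x=1, y=1), (x=5, y=1), (x=0, y=2), (x=6, y=2), (x=0, y=4), (x=6, y=4), (x=1, y=5), (x=5, y=5), (x=2, y=6), (x=4, y=6)
  Distance 5: (x=5, y=0), (x=0, y=1), (x=6, y=1), (x=0, y=5), (x=6, y=5), (x=1, y=6), (x=5, y=6)
  Distance 6: (x=0, y=0), (x=6, y=0), (x=0, y=6), (x=6, y=6)  <- goal reached here
One shortest path (6 moves): (x=3, y=3) -> (x=2, y=3) -> (x=1, y=3) -> (x=0, y=3) -> (x=0, y=2) -> (x=0, y=1) -> (x=0, y=0)

Answer: Shortest path length: 6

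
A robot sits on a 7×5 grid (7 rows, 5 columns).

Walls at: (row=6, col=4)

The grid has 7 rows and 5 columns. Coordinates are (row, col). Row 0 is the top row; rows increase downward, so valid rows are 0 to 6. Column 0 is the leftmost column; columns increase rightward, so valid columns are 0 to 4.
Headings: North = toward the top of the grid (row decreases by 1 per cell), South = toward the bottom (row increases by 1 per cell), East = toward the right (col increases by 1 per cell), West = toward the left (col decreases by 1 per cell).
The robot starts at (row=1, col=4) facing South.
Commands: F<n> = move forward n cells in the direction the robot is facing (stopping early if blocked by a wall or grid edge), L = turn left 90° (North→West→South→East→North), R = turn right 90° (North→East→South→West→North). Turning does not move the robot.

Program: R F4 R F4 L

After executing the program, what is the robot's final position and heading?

Start: (row=1, col=4), facing South
  R: turn right, now facing West
  F4: move forward 4, now at (row=1, col=0)
  R: turn right, now facing North
  F4: move forward 1/4 (blocked), now at (row=0, col=0)
  L: turn left, now facing West
Final: (row=0, col=0), facing West

Answer: Final position: (row=0, col=0), facing West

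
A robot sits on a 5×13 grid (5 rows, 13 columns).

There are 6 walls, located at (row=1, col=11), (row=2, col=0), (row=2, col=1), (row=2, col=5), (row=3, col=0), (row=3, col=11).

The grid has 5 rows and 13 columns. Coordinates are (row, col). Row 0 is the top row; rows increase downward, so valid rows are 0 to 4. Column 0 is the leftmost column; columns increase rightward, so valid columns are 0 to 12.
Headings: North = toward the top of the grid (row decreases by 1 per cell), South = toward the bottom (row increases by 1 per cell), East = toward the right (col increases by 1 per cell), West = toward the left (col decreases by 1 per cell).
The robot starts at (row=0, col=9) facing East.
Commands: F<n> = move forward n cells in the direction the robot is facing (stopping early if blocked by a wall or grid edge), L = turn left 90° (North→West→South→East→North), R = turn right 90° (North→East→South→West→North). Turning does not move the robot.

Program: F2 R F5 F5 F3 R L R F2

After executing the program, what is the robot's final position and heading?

Answer: Final position: (row=0, col=9), facing West

Derivation:
Start: (row=0, col=9), facing East
  F2: move forward 2, now at (row=0, col=11)
  R: turn right, now facing South
  F5: move forward 0/5 (blocked), now at (row=0, col=11)
  F5: move forward 0/5 (blocked), now at (row=0, col=11)
  F3: move forward 0/3 (blocked), now at (row=0, col=11)
  R: turn right, now facing West
  L: turn left, now facing South
  R: turn right, now facing West
  F2: move forward 2, now at (row=0, col=9)
Final: (row=0, col=9), facing West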